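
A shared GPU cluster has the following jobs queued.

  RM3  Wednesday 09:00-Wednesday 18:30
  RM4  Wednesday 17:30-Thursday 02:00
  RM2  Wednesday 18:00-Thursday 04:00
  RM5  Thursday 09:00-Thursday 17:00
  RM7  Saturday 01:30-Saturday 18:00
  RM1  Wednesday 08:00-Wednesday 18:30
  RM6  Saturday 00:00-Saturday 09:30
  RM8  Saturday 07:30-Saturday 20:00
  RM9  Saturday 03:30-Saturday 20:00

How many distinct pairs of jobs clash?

Sorted by start: RM1, RM3, RM4, RM2, RM5, RM6, RM7, RM9, RM8.
RM3 starts before RM1 ends → RM1 and RM3 overlap.
RM4 starts before RM1 ends → RM1 and RM4 overlap.
RM2 starts before RM1 ends → RM1 and RM2 overlap.
RM5 starts after RM1 ends — done with RM1.
RM4 starts before RM3 ends → RM3 and RM4 overlap.
RM2 starts before RM3 ends → RM3 and RM2 overlap.
RM5 starts after RM3 ends — done with RM3.
RM2 starts before RM4 ends → RM4 and RM2 overlap.
RM5 starts after RM4 ends — done with RM4.
RM5 starts after RM2 ends — done with RM2.
RM6 starts after RM5 ends — done with RM5.
RM7 starts before RM6 ends → RM6 and RM7 overlap.
RM9 starts before RM6 ends → RM6 and RM9 overlap.
RM8 starts before RM6 ends → RM6 and RM8 overlap.
RM9 starts before RM7 ends → RM7 and RM9 overlap.
RM8 starts before RM7 ends → RM7 and RM8 overlap.
RM8 starts before RM9 ends → RM9 and RM8 overlap.
Overlapping pairs: RM1 & RM2, RM1 & RM3, RM1 & RM4, RM2 & RM3, RM2 & RM4, RM3 & RM4, RM6 & RM7, RM6 & RM8, RM6 & RM9, RM7 & RM8, RM7 & RM9, RM8 & RM9 — 12 in total.

12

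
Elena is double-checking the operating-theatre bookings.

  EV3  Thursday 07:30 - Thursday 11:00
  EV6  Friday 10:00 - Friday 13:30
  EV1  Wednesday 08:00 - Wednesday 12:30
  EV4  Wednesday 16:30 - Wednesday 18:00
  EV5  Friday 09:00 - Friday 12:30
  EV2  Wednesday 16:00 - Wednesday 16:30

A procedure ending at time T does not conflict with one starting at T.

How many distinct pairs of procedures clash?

1

Sorted by start: EV1, EV2, EV4, EV3, EV5, EV6.
EV2 starts after EV1 ends — done with EV1.
EV4 starts exactly when EV2 ends (back-to-back, no overlap) — done with EV2.
EV3 starts after EV4 ends — done with EV4.
EV5 starts after EV3 ends — done with EV3.
EV6 starts before EV5 ends → EV5 and EV6 overlap.
Overlapping pairs: EV5 & EV6 — 1 in total.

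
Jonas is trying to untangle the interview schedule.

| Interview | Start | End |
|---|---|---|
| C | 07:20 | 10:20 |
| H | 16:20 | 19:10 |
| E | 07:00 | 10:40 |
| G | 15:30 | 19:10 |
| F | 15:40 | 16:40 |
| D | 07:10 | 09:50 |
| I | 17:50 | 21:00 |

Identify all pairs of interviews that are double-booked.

Sorted by start: E, D, C, G, F, H, I.
D starts before E ends → E and D overlap.
C starts before E ends → E and C overlap.
G starts after E ends — done with E.
C starts before D ends → D and C overlap.
G starts after D ends — done with D.
G starts after C ends — done with C.
F starts before G ends → G and F overlap.
H starts before G ends → G and H overlap.
I starts before G ends → G and I overlap.
H starts before F ends → F and H overlap.
I starts after F ends.
I starts before H ends → H and I overlap.

C & D, C & E, D & E, F & G, F & H, G & H, G & I, H & I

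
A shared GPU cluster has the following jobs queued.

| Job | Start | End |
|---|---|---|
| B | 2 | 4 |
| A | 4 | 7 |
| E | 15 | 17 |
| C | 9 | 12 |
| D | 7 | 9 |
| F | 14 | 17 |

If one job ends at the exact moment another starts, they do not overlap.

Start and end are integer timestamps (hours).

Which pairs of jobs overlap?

Check each pair: they overlap iff neither finishes before the other starts.
Sorted by start: B, A, D, C, F, E.
A starts exactly when B ends (back-to-back, no overlap), so B has no further overlaps.
D starts exactly when A ends (back-to-back, no overlap), so A has no further overlaps.
C starts exactly when D ends (back-to-back, no overlap), so D has no further overlaps.
F starts after C ends, so C has no further overlaps.
E starts before F ends → F and E overlap.

E & F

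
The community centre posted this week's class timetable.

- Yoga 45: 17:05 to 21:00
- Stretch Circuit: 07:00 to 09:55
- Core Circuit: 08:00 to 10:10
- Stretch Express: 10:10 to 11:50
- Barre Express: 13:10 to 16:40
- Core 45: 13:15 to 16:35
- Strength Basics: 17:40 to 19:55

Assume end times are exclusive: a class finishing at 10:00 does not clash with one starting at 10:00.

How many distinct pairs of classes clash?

3

Sorted by start: Stretch Circuit, Core Circuit, Stretch Express, Barre Express, Core 45, Yoga 45, Strength Basics.
Core Circuit starts before Stretch Circuit ends → Stretch Circuit and Core Circuit overlap.
Stretch Express starts after Stretch Circuit ends, so nothing later overlaps Stretch Circuit either.
Stretch Express starts exactly when Core Circuit ends (back-to-back, no overlap), so nothing later overlaps Core Circuit either.
Barre Express starts after Stretch Express ends, so nothing later overlaps Stretch Express either.
Core 45 starts before Barre Express ends → Barre Express and Core 45 overlap.
Yoga 45 starts after Barre Express ends, so nothing later overlaps Barre Express either.
Yoga 45 starts after Core 45 ends, so nothing later overlaps Core 45 either.
Strength Basics starts before Yoga 45 ends → Yoga 45 and Strength Basics overlap.
Overlapping pairs: Barre Express & Core 45, Core Circuit & Stretch Circuit, Strength Basics & Yoga 45 — 3 in total.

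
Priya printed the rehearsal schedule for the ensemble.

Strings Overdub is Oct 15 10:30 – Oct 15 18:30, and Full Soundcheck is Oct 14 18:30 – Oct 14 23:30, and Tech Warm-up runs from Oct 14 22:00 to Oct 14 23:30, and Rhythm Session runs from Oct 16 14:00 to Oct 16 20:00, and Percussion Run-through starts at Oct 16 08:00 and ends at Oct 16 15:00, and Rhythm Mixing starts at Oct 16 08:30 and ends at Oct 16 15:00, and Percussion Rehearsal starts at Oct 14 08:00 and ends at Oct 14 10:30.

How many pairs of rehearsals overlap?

Sorted by start: Percussion Rehearsal, Full Soundcheck, Tech Warm-up, Strings Overdub, Percussion Run-through, Rhythm Mixing, Rhythm Session.
Full Soundcheck starts after Percussion Rehearsal ends, so nothing later overlaps Percussion Rehearsal either.
Tech Warm-up starts before Full Soundcheck ends → Full Soundcheck and Tech Warm-up overlap.
Strings Overdub starts after Full Soundcheck ends, so nothing later overlaps Full Soundcheck either.
Strings Overdub starts after Tech Warm-up ends, so nothing later overlaps Tech Warm-up either.
Percussion Run-through starts after Strings Overdub ends, so nothing later overlaps Strings Overdub either.
Rhythm Mixing starts before Percussion Run-through ends → Percussion Run-through and Rhythm Mixing overlap.
Rhythm Session starts before Percussion Run-through ends → Percussion Run-through and Rhythm Session overlap.
Rhythm Session starts before Rhythm Mixing ends → Rhythm Mixing and Rhythm Session overlap.
Overlapping pairs: Full Soundcheck & Tech Warm-up, Percussion Run-through & Rhythm Mixing, Percussion Run-through & Rhythm Session, Rhythm Mixing & Rhythm Session — 4 in total.

4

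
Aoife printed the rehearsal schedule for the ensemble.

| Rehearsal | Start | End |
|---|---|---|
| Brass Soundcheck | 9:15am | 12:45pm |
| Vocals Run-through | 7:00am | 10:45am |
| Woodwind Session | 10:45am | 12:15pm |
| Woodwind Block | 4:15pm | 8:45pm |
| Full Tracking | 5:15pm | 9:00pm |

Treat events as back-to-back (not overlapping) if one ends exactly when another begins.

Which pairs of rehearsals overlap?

Sorted by start: Vocals Run-through, Brass Soundcheck, Woodwind Session, Woodwind Block, Full Tracking.
Brass Soundcheck starts before Vocals Run-through ends → Vocals Run-through and Brass Soundcheck overlap.
Woodwind Session starts exactly when Vocals Run-through ends (back-to-back, no overlap), so Vocals Run-through has no further overlaps.
Woodwind Session starts before Brass Soundcheck ends → Brass Soundcheck and Woodwind Session overlap.
Woodwind Block starts after Brass Soundcheck ends, so Brass Soundcheck has no further overlaps.
Woodwind Block starts after Woodwind Session ends, so Woodwind Session has no further overlaps.
Full Tracking starts before Woodwind Block ends → Woodwind Block and Full Tracking overlap.

Brass Soundcheck & Vocals Run-through, Brass Soundcheck & Woodwind Session, Full Tracking & Woodwind Block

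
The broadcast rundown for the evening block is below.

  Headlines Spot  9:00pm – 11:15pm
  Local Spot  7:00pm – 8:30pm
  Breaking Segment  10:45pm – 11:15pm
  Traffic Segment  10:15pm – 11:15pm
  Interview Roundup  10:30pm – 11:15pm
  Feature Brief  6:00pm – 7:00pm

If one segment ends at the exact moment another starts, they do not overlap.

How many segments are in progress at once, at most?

Sweep the timeline, counting +1 at each start and −1 at each end (ends before starts at a tie):
6:00pm start Feature Brief → 1
7:00pm end Feature Brief → 0
7:00pm start Local Spot → 1
8:30pm end Local Spot → 0
9:00pm start Headlines Spot → 1
10:15pm start Traffic Segment → 2
10:30pm start Interview Roundup → 3
10:45pm start Breaking Segment → 4
11:15pm end Breaking Segment → 3
11:15pm end Headlines Spot → 2
11:15pm end Interview Roundup → 1
11:15pm end Traffic Segment → 0
Peak is 4, at 10:45pm (Breaking Segment, Headlines Spot, Interview Roundup, Traffic Segment).

4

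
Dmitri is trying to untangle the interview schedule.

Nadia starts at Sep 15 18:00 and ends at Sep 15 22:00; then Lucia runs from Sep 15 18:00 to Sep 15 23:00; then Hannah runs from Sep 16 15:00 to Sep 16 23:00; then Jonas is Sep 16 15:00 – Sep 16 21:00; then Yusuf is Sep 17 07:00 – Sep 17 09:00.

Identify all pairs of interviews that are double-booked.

Sorted by start: Nadia, Lucia, Hannah, Jonas, Yusuf.
Lucia starts before Nadia ends → Nadia and Lucia overlap.
Hannah starts after Nadia ends — done with Nadia.
Hannah starts after Lucia ends — done with Lucia.
Jonas starts before Hannah ends → Hannah and Jonas overlap.
Yusuf starts after Hannah ends.
Yusuf starts after Jonas ends.

Hannah & Jonas, Lucia & Nadia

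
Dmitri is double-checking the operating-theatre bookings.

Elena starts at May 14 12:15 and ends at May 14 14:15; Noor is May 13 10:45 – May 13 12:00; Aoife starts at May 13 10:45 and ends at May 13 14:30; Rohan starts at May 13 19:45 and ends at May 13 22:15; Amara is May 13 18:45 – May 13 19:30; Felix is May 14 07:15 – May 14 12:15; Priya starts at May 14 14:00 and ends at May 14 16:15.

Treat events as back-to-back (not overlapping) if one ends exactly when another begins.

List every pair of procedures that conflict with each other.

Check each pair: they overlap iff neither finishes before the other starts.
Sorted by start: Aoife, Noor, Amara, Rohan, Felix, Elena, Priya.
Noor starts before Aoife ends → Aoife and Noor overlap.
Amara starts after Aoife ends, so Aoife has no further overlaps.
Amara starts after Noor ends, so Noor has no further overlaps.
Rohan starts after Amara ends, so Amara has no further overlaps.
Felix starts after Rohan ends, so Rohan has no further overlaps.
Elena starts exactly when Felix ends (back-to-back, no overlap), so Felix has no further overlaps.
Priya starts before Elena ends → Elena and Priya overlap.

Aoife & Noor, Elena & Priya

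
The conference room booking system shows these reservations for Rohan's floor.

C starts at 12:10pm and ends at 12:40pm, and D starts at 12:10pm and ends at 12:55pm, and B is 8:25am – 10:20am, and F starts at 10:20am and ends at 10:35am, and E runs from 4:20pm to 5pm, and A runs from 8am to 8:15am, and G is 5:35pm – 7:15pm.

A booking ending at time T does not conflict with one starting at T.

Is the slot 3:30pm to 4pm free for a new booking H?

A: ends 8:15am at or before H starts 3:30pm → clear.
B: ends 10:20am at or before H starts 3:30pm → clear.
F: ends 10:35am at or before H starts 3:30pm → clear.
C: ends 12:40pm at or before H starts 3:30pm → clear.
D: ends 12:55pm at or before H starts 3:30pm → clear.
E: starts 4:20pm at or after H ends 4pm → clear.
G: starts 5:35pm at or after H ends 4pm → clear.

Yes — the slot is free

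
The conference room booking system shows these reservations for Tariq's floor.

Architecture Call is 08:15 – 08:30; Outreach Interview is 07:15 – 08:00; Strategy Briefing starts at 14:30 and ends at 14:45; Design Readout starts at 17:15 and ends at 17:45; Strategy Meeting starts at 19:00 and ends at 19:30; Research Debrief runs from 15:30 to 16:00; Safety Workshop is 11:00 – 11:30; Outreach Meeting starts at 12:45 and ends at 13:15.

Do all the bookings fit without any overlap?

Yes

Check each pair: they overlap iff neither finishes before the other starts.
Sorted by start: Outreach Interview, Architecture Call, Safety Workshop, Outreach Meeting, Strategy Briefing, Research Debrief, Design Readout, Strategy Meeting.
Architecture Call starts after Outreach Interview ends — done with Outreach Interview.
Safety Workshop starts after Architecture Call ends — done with Architecture Call.
Outreach Meeting starts after Safety Workshop ends — done with Safety Workshop.
Strategy Briefing starts after Outreach Meeting ends — done with Outreach Meeting.
Research Debrief starts after Strategy Briefing ends — done with Strategy Briefing.
Design Readout starts after Research Debrief ends — done with Research Debrief.
Strategy Meeting starts after Design Readout ends.
Every pair is clear; the schedule has no overlaps.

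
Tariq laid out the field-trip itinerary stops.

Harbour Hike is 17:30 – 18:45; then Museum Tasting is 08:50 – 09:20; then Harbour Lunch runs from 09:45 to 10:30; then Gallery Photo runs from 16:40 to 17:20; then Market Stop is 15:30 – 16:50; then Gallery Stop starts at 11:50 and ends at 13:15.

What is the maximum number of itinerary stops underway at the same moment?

2

Sort all start/end points and keep a running count:
08:50 start Museum Tasting → 1
09:20 end Museum Tasting → 0
09:45 start Harbour Lunch → 1
10:30 end Harbour Lunch → 0
11:50 start Gallery Stop → 1
13:15 end Gallery Stop → 0
15:30 start Market Stop → 1
16:40 start Gallery Photo → 2
16:50 end Market Stop → 1
17:20 end Gallery Photo → 0
17:30 start Harbour Hike → 1
18:45 end Harbour Hike → 0
Peak is 2, at 16:40 (Gallery Photo, Market Stop).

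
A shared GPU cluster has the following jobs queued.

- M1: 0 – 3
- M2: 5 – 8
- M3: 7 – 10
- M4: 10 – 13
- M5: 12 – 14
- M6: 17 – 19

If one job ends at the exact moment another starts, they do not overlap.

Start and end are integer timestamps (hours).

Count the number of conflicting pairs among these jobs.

2

Sorted by start: M1, M2, M3, M4, M5, M6.
M2 starts after M1 ends, so nothing later overlaps M1 either.
M3 starts before M2 ends → M2 and M3 overlap.
M4 starts after M2 ends, so nothing later overlaps M2 either.
M4 starts exactly when M3 ends (back-to-back, no overlap), so nothing later overlaps M3 either.
M5 starts before M4 ends → M4 and M5 overlap.
M6 starts after M4 ends.
M6 starts after M5 ends.
Overlapping pairs: M2 & M3, M4 & M5 — 2 in total.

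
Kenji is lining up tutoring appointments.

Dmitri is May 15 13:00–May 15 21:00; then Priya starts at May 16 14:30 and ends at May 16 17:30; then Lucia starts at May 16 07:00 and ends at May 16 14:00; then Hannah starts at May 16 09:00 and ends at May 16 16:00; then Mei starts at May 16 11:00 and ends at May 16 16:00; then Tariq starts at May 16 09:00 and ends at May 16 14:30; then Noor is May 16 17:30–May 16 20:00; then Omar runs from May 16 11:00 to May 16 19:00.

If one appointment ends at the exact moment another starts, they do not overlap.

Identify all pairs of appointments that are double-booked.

Hannah & Lucia, Hannah & Mei, Hannah & Omar, Hannah & Priya, Hannah & Tariq, Lucia & Mei, Lucia & Omar, Lucia & Tariq, Mei & Omar, Mei & Priya, Mei & Tariq, Noor & Omar, Omar & Priya, Omar & Tariq

Sorted by start: Dmitri, Lucia, Hannah, Tariq, Mei, Omar, Priya, Noor.
Lucia starts after Dmitri ends — done with Dmitri.
Hannah starts before Lucia ends → Lucia and Hannah overlap.
Tariq starts before Lucia ends → Lucia and Tariq overlap.
Mei starts before Lucia ends → Lucia and Mei overlap.
Omar starts before Lucia ends → Lucia and Omar overlap.
Priya starts after Lucia ends — done with Lucia.
Tariq starts before Hannah ends → Hannah and Tariq overlap.
Mei starts before Hannah ends → Hannah and Mei overlap.
Omar starts before Hannah ends → Hannah and Omar overlap.
Priya starts before Hannah ends → Hannah and Priya overlap.
Noor starts after Hannah ends.
Mei starts before Tariq ends → Tariq and Mei overlap.
Omar starts before Tariq ends → Tariq and Omar overlap.
Priya starts exactly when Tariq ends (back-to-back, no overlap) — done with Tariq.
Omar starts before Mei ends → Mei and Omar overlap.
Priya starts before Mei ends → Mei and Priya overlap.
Noor starts after Mei ends.
Priya starts before Omar ends → Omar and Priya overlap.
Noor starts before Omar ends → Omar and Noor overlap.
Noor starts exactly when Priya ends (back-to-back, no overlap).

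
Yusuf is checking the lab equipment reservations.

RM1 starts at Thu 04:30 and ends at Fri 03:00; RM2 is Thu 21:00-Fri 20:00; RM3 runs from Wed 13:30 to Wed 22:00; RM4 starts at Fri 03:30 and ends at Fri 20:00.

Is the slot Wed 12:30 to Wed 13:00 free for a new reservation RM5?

RM3: starts Wed 13:30 at or after RM5 ends Wed 13:00 → clear.
RM1: starts Thu 04:30 at or after RM5 ends Wed 13:00 → clear.
RM2: starts Thu 21:00 at or after RM5 ends Wed 13:00 → clear.
RM4: starts Fri 03:30 at or after RM5 ends Wed 13:00 → clear.

Yes — the slot is free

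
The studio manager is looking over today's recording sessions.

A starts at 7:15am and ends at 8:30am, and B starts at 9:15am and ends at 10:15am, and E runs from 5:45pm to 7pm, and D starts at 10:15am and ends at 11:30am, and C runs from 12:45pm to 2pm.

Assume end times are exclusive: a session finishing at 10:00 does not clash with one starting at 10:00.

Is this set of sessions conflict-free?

Sorted by start: A, B, D, C, E.
B starts after A ends, so nothing later overlaps A either.
D starts exactly when B ends (back-to-back, no overlap), so nothing later overlaps B either.
C starts after D ends, so nothing later overlaps D either.
E starts after C ends.
Every pair is clear; the schedule has no overlaps.

Yes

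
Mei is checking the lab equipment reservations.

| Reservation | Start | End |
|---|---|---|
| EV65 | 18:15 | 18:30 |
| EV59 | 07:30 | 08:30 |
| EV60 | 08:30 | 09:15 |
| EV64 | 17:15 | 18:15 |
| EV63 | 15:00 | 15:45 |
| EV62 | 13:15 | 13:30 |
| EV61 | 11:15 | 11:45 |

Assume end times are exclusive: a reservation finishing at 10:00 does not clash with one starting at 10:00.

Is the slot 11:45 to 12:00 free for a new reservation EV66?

EV59: ends 08:30 at or before EV66 starts 11:45 → clear.
EV60: ends 09:15 at or before EV66 starts 11:45 → clear.
EV61: ends 11:45 at or before EV66 starts 11:45 → clear.
EV62: starts 13:15 at or after EV66 ends 12:00 → clear.
EV63: starts 15:00 at or after EV66 ends 12:00 → clear.
EV64: starts 17:15 at or after EV66 ends 12:00 → clear.
EV65: starts 18:15 at or after EV66 ends 12:00 → clear.

Yes — the slot is free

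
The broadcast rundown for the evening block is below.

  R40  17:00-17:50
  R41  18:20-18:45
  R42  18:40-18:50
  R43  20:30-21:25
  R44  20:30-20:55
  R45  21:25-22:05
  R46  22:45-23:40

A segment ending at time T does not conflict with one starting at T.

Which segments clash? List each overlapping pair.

R41 & R42, R43 & R44

Two intervals overlap when each starts before the other ends.
Sorted by start: R40, R41, R42, R43, R44, R45, R46.
R41 starts after R40 ends; R40 is clear from here.
R42 starts before R41 ends → R41 and R42 overlap.
R43 starts after R41 ends; R41 is clear from here.
R43 starts after R42 ends; R42 is clear from here.
R44 starts before R43 ends → R43 and R44 overlap.
R45 starts exactly when R43 ends (back-to-back, no overlap); R43 is clear from here.
R45 starts after R44 ends; R44 is clear from here.
R46 starts after R45 ends.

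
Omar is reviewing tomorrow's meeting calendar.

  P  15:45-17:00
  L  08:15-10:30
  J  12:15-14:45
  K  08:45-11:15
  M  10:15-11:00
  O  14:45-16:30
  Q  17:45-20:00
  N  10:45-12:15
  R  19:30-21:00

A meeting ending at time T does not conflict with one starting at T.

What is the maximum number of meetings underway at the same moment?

Walk through starts and ends in time order (an end at T is processed before a start at T):
08:15 start L → 1
08:45 start K → 2
10:15 start M → 3
10:30 end L → 2
10:45 start N → 3
11:00 end M → 2
11:15 end K → 1
12:15 end N → 0
12:15 start J → 1
14:45 end J → 0
14:45 start O → 1
15:45 start P → 2
16:30 end O → 1
17:00 end P → 0
17:45 start Q → 1
19:30 start R → 2
20:00 end Q → 1
21:00 end R → 0
Peak is 3, at 10:15 (K, L, M).

3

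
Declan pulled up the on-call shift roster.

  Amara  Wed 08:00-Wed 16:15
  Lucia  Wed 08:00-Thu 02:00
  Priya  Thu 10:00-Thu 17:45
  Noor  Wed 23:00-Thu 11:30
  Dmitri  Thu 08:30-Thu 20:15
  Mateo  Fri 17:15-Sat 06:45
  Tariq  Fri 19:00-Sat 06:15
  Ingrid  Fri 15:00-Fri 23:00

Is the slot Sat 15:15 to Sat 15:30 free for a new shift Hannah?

Amara: ends Wed 16:15 at or before Hannah starts Sat 15:15 → clear.
Lucia: ends Thu 02:00 at or before Hannah starts Sat 15:15 → clear.
Noor: ends Thu 11:30 at or before Hannah starts Sat 15:15 → clear.
Dmitri: ends Thu 20:15 at or before Hannah starts Sat 15:15 → clear.
Priya: ends Thu 17:45 at or before Hannah starts Sat 15:15 → clear.
Ingrid: ends Fri 23:00 at or before Hannah starts Sat 15:15 → clear.
Mateo: ends Sat 06:45 at or before Hannah starts Sat 15:15 → clear.
Tariq: ends Sat 06:15 at or before Hannah starts Sat 15:15 → clear.

Yes — the slot is free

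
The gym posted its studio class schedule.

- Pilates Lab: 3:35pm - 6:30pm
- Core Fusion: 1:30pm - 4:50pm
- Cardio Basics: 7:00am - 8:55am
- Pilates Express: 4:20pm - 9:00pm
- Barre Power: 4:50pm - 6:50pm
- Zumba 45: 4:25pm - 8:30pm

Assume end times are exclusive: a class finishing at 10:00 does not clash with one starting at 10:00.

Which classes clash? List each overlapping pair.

Barre Power & Pilates Express, Barre Power & Pilates Lab, Barre Power & Zumba 45, Core Fusion & Pilates Express, Core Fusion & Pilates Lab, Core Fusion & Zumba 45, Pilates Express & Pilates Lab, Pilates Express & Zumba 45, Pilates Lab & Zumba 45

Check each pair: they overlap iff neither finishes before the other starts.
Sorted by start: Cardio Basics, Core Fusion, Pilates Lab, Pilates Express, Zumba 45, Barre Power.
Core Fusion starts after Cardio Basics ends, so Cardio Basics has no further overlaps.
Pilates Lab starts before Core Fusion ends → Core Fusion and Pilates Lab overlap.
Pilates Express starts before Core Fusion ends → Core Fusion and Pilates Express overlap.
Zumba 45 starts before Core Fusion ends → Core Fusion and Zumba 45 overlap.
Barre Power starts exactly when Core Fusion ends (back-to-back, no overlap).
Pilates Express starts before Pilates Lab ends → Pilates Lab and Pilates Express overlap.
Zumba 45 starts before Pilates Lab ends → Pilates Lab and Zumba 45 overlap.
Barre Power starts before Pilates Lab ends → Pilates Lab and Barre Power overlap.
Zumba 45 starts before Pilates Express ends → Pilates Express and Zumba 45 overlap.
Barre Power starts before Pilates Express ends → Pilates Express and Barre Power overlap.
Barre Power starts before Zumba 45 ends → Zumba 45 and Barre Power overlap.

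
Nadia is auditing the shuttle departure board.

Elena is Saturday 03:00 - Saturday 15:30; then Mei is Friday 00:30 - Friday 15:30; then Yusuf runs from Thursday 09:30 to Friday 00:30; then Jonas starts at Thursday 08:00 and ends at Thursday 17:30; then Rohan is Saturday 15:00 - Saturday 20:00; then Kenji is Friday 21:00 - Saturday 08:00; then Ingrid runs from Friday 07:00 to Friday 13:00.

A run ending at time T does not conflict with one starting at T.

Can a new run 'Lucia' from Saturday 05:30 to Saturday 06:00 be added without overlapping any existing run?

Jonas: ends Thursday 17:30 at or before Lucia starts Saturday 05:30 → clear.
Yusuf: ends Friday 00:30 at or before Lucia starts Saturday 05:30 → clear.
Mei: ends Friday 15:30 at or before Lucia starts Saturday 05:30 → clear.
Ingrid: ends Friday 13:00 at or before Lucia starts Saturday 05:30 → clear.
Kenji: starts Friday 21:00 before Lucia ends Saturday 06:00, and ends Saturday 08:00 after Lucia starts Saturday 05:30 → overlap.
Elena: starts Saturday 03:00 before Lucia ends Saturday 06:00, and ends Saturday 15:30 after Lucia starts Saturday 05:30 → overlap.
Rohan: starts Saturday 15:00 at or after Lucia ends Saturday 06:00 → clear.
Lucia overlaps Kenji, Elena.

No — it overlaps Elena, Kenji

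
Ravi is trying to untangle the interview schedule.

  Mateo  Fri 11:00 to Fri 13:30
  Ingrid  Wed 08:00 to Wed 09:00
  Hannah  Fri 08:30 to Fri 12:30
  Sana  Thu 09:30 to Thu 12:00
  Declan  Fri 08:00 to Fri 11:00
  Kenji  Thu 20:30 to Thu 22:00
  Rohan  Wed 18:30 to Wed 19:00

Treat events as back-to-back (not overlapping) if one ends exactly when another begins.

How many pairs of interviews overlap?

2

Sorted by start: Ingrid, Rohan, Sana, Kenji, Declan, Hannah, Mateo.
Rohan starts after Ingrid ends, so nothing later overlaps Ingrid either.
Sana starts after Rohan ends, so nothing later overlaps Rohan either.
Kenji starts after Sana ends, so nothing later overlaps Sana either.
Declan starts after Kenji ends, so nothing later overlaps Kenji either.
Hannah starts before Declan ends → Declan and Hannah overlap.
Mateo starts exactly when Declan ends (back-to-back, no overlap).
Mateo starts before Hannah ends → Hannah and Mateo overlap.
Overlapping pairs: Declan & Hannah, Hannah & Mateo — 2 in total.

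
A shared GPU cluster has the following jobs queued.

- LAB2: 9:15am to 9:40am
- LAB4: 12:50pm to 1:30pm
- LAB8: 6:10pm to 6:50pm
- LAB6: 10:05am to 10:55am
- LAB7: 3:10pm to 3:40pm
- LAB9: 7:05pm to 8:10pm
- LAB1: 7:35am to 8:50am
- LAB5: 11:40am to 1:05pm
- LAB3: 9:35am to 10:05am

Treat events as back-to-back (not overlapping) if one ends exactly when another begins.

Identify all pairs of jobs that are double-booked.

LAB2 & LAB3, LAB4 & LAB5

Two intervals overlap when each starts before the other ends.
Sorted by start: LAB1, LAB2, LAB3, LAB6, LAB5, LAB4, LAB7, LAB8, LAB9.
LAB2 starts after LAB1 ends; LAB1 is clear from here.
LAB3 starts before LAB2 ends → LAB2 and LAB3 overlap.
LAB6 starts after LAB2 ends; LAB2 is clear from here.
LAB6 starts exactly when LAB3 ends (back-to-back, no overlap); LAB3 is clear from here.
LAB5 starts after LAB6 ends; LAB6 is clear from here.
LAB4 starts before LAB5 ends → LAB5 and LAB4 overlap.
LAB7 starts after LAB5 ends; LAB5 is clear from here.
LAB7 starts after LAB4 ends; LAB4 is clear from here.
LAB8 starts after LAB7 ends; LAB7 is clear from here.
LAB9 starts after LAB8 ends.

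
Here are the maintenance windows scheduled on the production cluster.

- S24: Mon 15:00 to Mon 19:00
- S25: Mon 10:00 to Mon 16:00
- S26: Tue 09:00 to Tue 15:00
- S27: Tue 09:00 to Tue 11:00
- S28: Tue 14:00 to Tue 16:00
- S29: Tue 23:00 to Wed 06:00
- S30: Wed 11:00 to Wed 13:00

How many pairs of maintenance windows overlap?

3

Sorted by start: S25, S24, S26, S27, S28, S29, S30.
S24 starts before S25 ends → S25 and S24 overlap.
S26 starts after S25 ends — done with S25.
S26 starts after S24 ends — done with S24.
S27 starts before S26 ends → S26 and S27 overlap.
S28 starts before S26 ends → S26 and S28 overlap.
S29 starts after S26 ends — done with S26.
S28 starts after S27 ends — done with S27.
S29 starts after S28 ends — done with S28.
S30 starts after S29 ends.
Overlapping pairs: S24 & S25, S26 & S27, S26 & S28 — 3 in total.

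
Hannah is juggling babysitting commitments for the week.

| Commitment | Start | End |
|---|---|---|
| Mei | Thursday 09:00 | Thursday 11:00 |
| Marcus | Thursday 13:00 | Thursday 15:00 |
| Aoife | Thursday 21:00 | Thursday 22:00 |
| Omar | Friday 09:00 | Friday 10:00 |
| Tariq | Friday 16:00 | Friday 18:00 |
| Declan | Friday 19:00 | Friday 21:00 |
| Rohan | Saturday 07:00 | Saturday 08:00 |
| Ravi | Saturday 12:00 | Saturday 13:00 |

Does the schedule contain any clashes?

Sorted by start: Mei, Marcus, Aoife, Omar, Tariq, Declan, Rohan, Ravi.
Marcus starts after Mei ends — done with Mei.
Aoife starts after Marcus ends — done with Marcus.
Omar starts after Aoife ends — done with Aoife.
Tariq starts after Omar ends — done with Omar.
Declan starts after Tariq ends — done with Tariq.
Rohan starts after Declan ends — done with Declan.
Ravi starts after Rohan ends.
Every pair is clear; the schedule has no overlaps.

No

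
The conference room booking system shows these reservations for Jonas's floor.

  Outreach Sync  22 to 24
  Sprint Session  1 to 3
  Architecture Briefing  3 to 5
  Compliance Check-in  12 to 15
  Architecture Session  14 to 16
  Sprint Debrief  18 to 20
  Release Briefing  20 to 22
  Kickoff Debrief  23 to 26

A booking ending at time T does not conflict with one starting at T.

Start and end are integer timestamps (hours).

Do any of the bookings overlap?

Yes

Sorted by start: Sprint Session, Architecture Briefing, Compliance Check-in, Architecture Session, Sprint Debrief, Release Briefing, Outreach Sync, Kickoff Debrief.
Architecture Briefing starts exactly when Sprint Session ends (back-to-back, no overlap), so nothing later overlaps Sprint Session either.
Compliance Check-in starts after Architecture Briefing ends, so nothing later overlaps Architecture Briefing either.
Architecture Session starts before Compliance Check-in ends → Compliance Check-in and Architecture Session overlap.
That's a conflict, so the schedule is not conflict-free.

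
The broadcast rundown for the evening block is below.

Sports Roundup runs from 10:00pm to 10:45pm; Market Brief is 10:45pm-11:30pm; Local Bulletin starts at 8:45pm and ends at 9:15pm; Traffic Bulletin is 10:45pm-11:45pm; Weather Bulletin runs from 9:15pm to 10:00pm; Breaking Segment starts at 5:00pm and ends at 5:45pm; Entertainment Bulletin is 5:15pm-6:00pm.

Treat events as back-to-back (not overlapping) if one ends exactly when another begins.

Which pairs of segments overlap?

Breaking Segment & Entertainment Bulletin, Market Brief & Traffic Bulletin

Check each pair: they overlap iff neither finishes before the other starts.
Sorted by start: Breaking Segment, Entertainment Bulletin, Local Bulletin, Weather Bulletin, Sports Roundup, Market Brief, Traffic Bulletin.
Entertainment Bulletin starts before Breaking Segment ends → Breaking Segment and Entertainment Bulletin overlap.
Local Bulletin starts after Breaking Segment ends, so nothing later overlaps Breaking Segment either.
Local Bulletin starts after Entertainment Bulletin ends, so nothing later overlaps Entertainment Bulletin either.
Weather Bulletin starts exactly when Local Bulletin ends (back-to-back, no overlap), so nothing later overlaps Local Bulletin either.
Sports Roundup starts exactly when Weather Bulletin ends (back-to-back, no overlap), so nothing later overlaps Weather Bulletin either.
Market Brief starts exactly when Sports Roundup ends (back-to-back, no overlap), so nothing later overlaps Sports Roundup either.
Traffic Bulletin starts before Market Brief ends → Market Brief and Traffic Bulletin overlap.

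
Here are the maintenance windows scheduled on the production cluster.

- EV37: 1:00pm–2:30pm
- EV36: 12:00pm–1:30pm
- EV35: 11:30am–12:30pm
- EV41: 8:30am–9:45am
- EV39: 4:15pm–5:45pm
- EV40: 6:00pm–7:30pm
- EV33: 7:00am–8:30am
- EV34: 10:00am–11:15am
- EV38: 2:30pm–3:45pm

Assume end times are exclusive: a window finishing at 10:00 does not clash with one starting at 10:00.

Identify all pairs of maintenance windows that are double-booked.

Sorted by start: EV33, EV41, EV34, EV35, EV36, EV37, EV38, EV39, EV40.
EV41 starts exactly when EV33 ends (back-to-back, no overlap); EV33 is clear from here.
EV34 starts after EV41 ends; EV41 is clear from here.
EV35 starts after EV34 ends; EV34 is clear from here.
EV36 starts before EV35 ends → EV35 and EV36 overlap.
EV37 starts after EV35 ends; EV35 is clear from here.
EV37 starts before EV36 ends → EV36 and EV37 overlap.
EV38 starts after EV36 ends; EV36 is clear from here.
EV38 starts exactly when EV37 ends (back-to-back, no overlap); EV37 is clear from here.
EV39 starts after EV38 ends; EV38 is clear from here.
EV40 starts after EV39 ends.

EV35 & EV36, EV36 & EV37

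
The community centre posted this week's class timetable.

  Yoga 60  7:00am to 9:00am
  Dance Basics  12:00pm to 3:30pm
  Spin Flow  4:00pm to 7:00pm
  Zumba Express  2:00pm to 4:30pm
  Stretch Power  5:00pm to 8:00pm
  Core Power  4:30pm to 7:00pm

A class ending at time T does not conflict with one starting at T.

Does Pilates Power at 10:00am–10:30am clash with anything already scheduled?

No — it doesn't clash with anything

Yoga 60: ends 9:00am at or before Pilates Power starts 10:00am → clear.
Dance Basics: starts 12:00pm at or after Pilates Power ends 10:30am → clear.
Zumba Express: starts 2:00pm at or after Pilates Power ends 10:30am → clear.
Spin Flow: starts 4:00pm at or after Pilates Power ends 10:30am → clear.
Core Power: starts 4:30pm at or after Pilates Power ends 10:30am → clear.
Stretch Power: starts 5:00pm at or after Pilates Power ends 10:30am → clear.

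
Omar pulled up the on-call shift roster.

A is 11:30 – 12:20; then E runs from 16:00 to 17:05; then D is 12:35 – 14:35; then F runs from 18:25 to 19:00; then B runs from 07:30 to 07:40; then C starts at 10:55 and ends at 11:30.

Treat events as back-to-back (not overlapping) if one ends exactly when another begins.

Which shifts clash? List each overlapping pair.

Two intervals overlap when each starts before the other ends.
Sorted by start: B, C, A, D, E, F.
C starts after B ends, so B has no further overlaps.
A starts exactly when C ends (back-to-back, no overlap), so C has no further overlaps.
D starts after A ends, so A has no further overlaps.
E starts after D ends, so D has no further overlaps.
F starts after E ends.

no conflicts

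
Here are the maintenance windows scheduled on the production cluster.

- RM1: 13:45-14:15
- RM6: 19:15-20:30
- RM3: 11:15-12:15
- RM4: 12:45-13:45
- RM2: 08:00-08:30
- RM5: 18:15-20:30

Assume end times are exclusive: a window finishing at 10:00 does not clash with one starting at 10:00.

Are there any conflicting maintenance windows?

Two intervals overlap when each starts before the other ends.
Sorted by start: RM2, RM3, RM4, RM1, RM5, RM6.
RM3 starts after RM2 ends, so RM2 has no further overlaps.
RM4 starts after RM3 ends, so RM3 has no further overlaps.
RM1 starts exactly when RM4 ends (back-to-back, no overlap), so RM4 has no further overlaps.
RM5 starts after RM1 ends, so RM1 has no further overlaps.
RM6 starts before RM5 ends → RM5 and RM6 overlap.
That's a conflict, so the schedule is not conflict-free.

Yes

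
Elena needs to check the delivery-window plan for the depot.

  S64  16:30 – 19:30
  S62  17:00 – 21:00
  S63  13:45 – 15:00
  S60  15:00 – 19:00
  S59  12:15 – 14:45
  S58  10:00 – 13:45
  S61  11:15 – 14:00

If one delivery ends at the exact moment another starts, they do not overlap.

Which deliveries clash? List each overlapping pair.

Sorted by start: S58, S61, S59, S63, S60, S64, S62.
S61 starts before S58 ends → S58 and S61 overlap.
S59 starts before S58 ends → S58 and S59 overlap.
S63 starts exactly when S58 ends (back-to-back, no overlap), so nothing later overlaps S58 either.
S59 starts before S61 ends → S61 and S59 overlap.
S63 starts before S61 ends → S61 and S63 overlap.
S60 starts after S61 ends, so nothing later overlaps S61 either.
S63 starts before S59 ends → S59 and S63 overlap.
S60 starts after S59 ends, so nothing later overlaps S59 either.
S60 starts exactly when S63 ends (back-to-back, no overlap), so nothing later overlaps S63 either.
S64 starts before S60 ends → S60 and S64 overlap.
S62 starts before S60 ends → S60 and S62 overlap.
S62 starts before S64 ends → S64 and S62 overlap.

S58 & S59, S58 & S61, S59 & S61, S59 & S63, S60 & S62, S60 & S64, S61 & S63, S62 & S64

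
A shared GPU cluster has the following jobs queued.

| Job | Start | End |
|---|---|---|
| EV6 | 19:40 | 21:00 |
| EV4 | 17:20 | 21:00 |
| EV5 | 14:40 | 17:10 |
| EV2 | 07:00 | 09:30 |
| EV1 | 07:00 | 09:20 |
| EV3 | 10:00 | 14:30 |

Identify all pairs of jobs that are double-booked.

Sorted by start: EV1, EV2, EV3, EV5, EV4, EV6.
EV2 starts before EV1 ends → EV1 and EV2 overlap.
EV3 starts after EV1 ends, so nothing later overlaps EV1 either.
EV3 starts after EV2 ends, so nothing later overlaps EV2 either.
EV5 starts after EV3 ends, so nothing later overlaps EV3 either.
EV4 starts after EV5 ends, so nothing later overlaps EV5 either.
EV6 starts before EV4 ends → EV4 and EV6 overlap.

EV1 & EV2, EV4 & EV6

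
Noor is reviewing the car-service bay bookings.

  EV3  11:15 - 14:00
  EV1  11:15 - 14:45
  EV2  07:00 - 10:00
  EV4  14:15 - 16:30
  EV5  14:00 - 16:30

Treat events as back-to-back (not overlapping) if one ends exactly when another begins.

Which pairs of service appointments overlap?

Sorted by start: EV2, EV1, EV3, EV5, EV4.
EV1 starts after EV2 ends, so EV2 has no further overlaps.
EV3 starts before EV1 ends → EV1 and EV3 overlap.
EV5 starts before EV1 ends → EV1 and EV5 overlap.
EV4 starts before EV1 ends → EV1 and EV4 overlap.
EV5 starts exactly when EV3 ends (back-to-back, no overlap), so EV3 has no further overlaps.
EV4 starts before EV5 ends → EV5 and EV4 overlap.

EV1 & EV3, EV1 & EV4, EV1 & EV5, EV4 & EV5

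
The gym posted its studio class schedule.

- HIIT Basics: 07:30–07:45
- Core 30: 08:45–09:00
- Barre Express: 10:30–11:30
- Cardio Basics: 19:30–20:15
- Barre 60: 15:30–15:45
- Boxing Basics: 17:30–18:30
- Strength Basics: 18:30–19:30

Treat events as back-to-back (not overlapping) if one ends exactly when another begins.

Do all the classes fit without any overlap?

Yes

Sorted by start: HIIT Basics, Core 30, Barre Express, Barre 60, Boxing Basics, Strength Basics, Cardio Basics.
Core 30 starts after HIIT Basics ends, so nothing later overlaps HIIT Basics either.
Barre Express starts after Core 30 ends, so nothing later overlaps Core 30 either.
Barre 60 starts after Barre Express ends, so nothing later overlaps Barre Express either.
Boxing Basics starts after Barre 60 ends, so nothing later overlaps Barre 60 either.
Strength Basics starts exactly when Boxing Basics ends (back-to-back, no overlap), so nothing later overlaps Boxing Basics either.
Cardio Basics starts exactly when Strength Basics ends (back-to-back, no overlap).
Every pair is clear; the schedule has no overlaps.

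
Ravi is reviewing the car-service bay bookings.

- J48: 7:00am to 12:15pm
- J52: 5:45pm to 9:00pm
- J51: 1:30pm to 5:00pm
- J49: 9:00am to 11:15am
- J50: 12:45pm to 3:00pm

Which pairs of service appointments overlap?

Sorted by start: J48, J49, J50, J51, J52.
J49 starts before J48 ends → J48 and J49 overlap.
J50 starts after J48 ends — done with J48.
J50 starts after J49 ends — done with J49.
J51 starts before J50 ends → J50 and J51 overlap.
J52 starts after J50 ends.
J52 starts after J51 ends.

J48 & J49, J50 & J51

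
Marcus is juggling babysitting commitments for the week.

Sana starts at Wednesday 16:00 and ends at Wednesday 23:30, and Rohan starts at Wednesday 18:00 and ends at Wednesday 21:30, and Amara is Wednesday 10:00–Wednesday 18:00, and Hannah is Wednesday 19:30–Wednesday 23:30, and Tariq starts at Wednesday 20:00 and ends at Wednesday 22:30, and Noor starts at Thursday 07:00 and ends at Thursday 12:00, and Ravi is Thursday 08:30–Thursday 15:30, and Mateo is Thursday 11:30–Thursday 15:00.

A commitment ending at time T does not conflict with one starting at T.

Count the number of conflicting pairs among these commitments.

10

Check each pair: they overlap iff neither finishes before the other starts.
Sorted by start: Amara, Sana, Rohan, Hannah, Tariq, Noor, Ravi, Mateo.
Sana starts before Amara ends → Amara and Sana overlap.
Rohan starts exactly when Amara ends (back-to-back, no overlap), so nothing later overlaps Amara either.
Rohan starts before Sana ends → Sana and Rohan overlap.
Hannah starts before Sana ends → Sana and Hannah overlap.
Tariq starts before Sana ends → Sana and Tariq overlap.
Noor starts after Sana ends, so nothing later overlaps Sana either.
Hannah starts before Rohan ends → Rohan and Hannah overlap.
Tariq starts before Rohan ends → Rohan and Tariq overlap.
Noor starts after Rohan ends, so nothing later overlaps Rohan either.
Tariq starts before Hannah ends → Hannah and Tariq overlap.
Noor starts after Hannah ends, so nothing later overlaps Hannah either.
Noor starts after Tariq ends, so nothing later overlaps Tariq either.
Ravi starts before Noor ends → Noor and Ravi overlap.
Mateo starts before Noor ends → Noor and Mateo overlap.
Mateo starts before Ravi ends → Ravi and Mateo overlap.
Overlapping pairs: Amara & Sana, Hannah & Rohan, Hannah & Sana, Hannah & Tariq, Mateo & Noor, Mateo & Ravi, Noor & Ravi, Rohan & Sana, Rohan & Tariq, Sana & Tariq — 10 in total.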